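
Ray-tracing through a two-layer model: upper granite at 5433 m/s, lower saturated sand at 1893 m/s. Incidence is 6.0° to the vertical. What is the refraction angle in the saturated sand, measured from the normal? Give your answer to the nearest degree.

2°

Snell's law: sin θ₂ = (V₂/V₁)·sin θ₁ = (1893/5433)·sin 6.0° = 0.0364.
θ₂ = arcsin 0.0364 = 2.09° from the normal.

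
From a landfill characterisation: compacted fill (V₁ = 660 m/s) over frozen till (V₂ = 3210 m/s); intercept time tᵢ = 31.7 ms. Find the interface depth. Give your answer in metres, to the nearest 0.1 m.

θ_c = arcsin(660/3210) = 11.87°; cos θ_c = 0.9786.
tᵢ = 2h cos θ_c/V₁ ⇒ h = tᵢ·V₁/(2 cos θ_c) = 0.0317·660/(2·0.9786) = 10.69 m.

10.7 m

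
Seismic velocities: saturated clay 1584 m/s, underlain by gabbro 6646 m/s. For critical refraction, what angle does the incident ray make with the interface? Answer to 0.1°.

At critical incidence the refracted ray runs along the interface (θ₂ = 90°), so sin θ_c = V₁/V₂.
θ_c = arcsin(1584/6646) = arcsin 0.2383 = 13.79°.
Measured from the interface: 90° − 13.79° = 76.21°.

76.2°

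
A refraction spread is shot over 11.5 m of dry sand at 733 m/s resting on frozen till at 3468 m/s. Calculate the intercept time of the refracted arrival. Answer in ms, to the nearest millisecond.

31 ms

tᵢ = 2h·√(V₂²−V₁²)/(V₁V₂).
√(V₂²−V₁²) = √(3468²−733²) = 3389.7 m/s.
tᵢ = 2·11.5·3389.7/(733·3468) = 0.03067 s.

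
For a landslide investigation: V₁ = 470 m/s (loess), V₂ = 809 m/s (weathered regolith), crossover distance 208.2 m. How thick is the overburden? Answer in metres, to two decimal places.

53.59 m

h = (x_cross/2)·√((V₂−V₁)/(V₂+V₁)).
(V₂−V₁)/(V₂+V₁) = (809−470)/(809+470) = 0.2651; √ = 0.5148.
h = (208.2/2)·0.5148 = 53.59 m.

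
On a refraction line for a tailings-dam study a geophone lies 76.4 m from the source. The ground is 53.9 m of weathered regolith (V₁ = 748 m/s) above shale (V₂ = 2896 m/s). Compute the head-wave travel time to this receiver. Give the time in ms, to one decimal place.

165.6 ms

θ_c = arcsin(V₁/V₂) = arcsin(748/2896) = 14.97°, cos θ_c = 0.9661.
Intercept time tᵢ = 2h cos θ_c / V₁ = 2·53.9·0.9661/748 = 0.13923 s.
t = x/V₂ + tᵢ = 76.4/2896 + 0.13923 = 0.16561 s.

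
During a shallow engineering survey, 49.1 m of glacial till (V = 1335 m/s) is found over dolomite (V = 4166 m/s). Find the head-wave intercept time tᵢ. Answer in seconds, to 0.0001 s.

0.0697 s

tᵢ = 2h·√(V₂²−V₁²)/(V₁V₂).
√(V₂²−V₁²) = √(4166²−1335²) = 3946.3 m/s.
tᵢ = 2·49.1·3946.3/(1335·4166) = 0.06968 s.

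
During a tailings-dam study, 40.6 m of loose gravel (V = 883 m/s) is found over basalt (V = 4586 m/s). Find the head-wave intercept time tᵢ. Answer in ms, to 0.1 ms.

θ_c = arcsin(V₁/V₂) = arcsin(883/4586) = 11.10°; cos θ_c = 0.9813.
tᵢ = 2h·cos θ_c / V₁ = 2·40.6·0.9813 / 883 = 0.09024 s.

90.2 ms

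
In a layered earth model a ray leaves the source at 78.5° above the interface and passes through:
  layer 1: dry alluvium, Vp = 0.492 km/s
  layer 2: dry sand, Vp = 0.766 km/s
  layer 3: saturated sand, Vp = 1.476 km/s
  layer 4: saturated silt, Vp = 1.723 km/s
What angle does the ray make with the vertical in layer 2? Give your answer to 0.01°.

From the normal: θ₁ = 90° − 78.5° = 11.5°.
Snell's law across each interface conserves sin θ / V, so sin θ_2 = V_2·sin θ₁/V₁.
sin θ_2 = 0.766 × sin 11.5° / 0.492 = 0.3104.
θ_2 = arcsin 0.3104 = 18.08°.

18.08°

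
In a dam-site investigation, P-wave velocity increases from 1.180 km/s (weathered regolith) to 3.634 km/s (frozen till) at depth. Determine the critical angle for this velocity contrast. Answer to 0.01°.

18.95°

At critical incidence the refracted ray runs along the interface (θ₂ = 90°), so sin θ_c = V₁/V₂.
θ_c = arcsin(1.180/3.634) = arcsin 0.3247 = 18.95°.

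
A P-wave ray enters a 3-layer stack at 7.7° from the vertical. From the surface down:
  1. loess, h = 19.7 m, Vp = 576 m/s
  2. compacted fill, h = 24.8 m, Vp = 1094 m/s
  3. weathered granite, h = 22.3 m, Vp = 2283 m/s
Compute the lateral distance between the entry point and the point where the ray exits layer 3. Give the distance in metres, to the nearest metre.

23 m

p = sin θ₁/V₁ = sin 7.7°/576 = 2.3261e-04 s/m is conserved through the stack.
Layer 1: θ = 7.70°; offset = 19.7·tan 7.70° = 2.664 m.
Layer 2: sin θ = p·1094 = 0.2545 → θ = 14.74°; offset = 24.8·tan 14.74° = 6.526 m.
Layer 3: sin θ = p·2283 = 0.5311 → θ = 32.08°; offset = 22.3·tan 32.08° = 13.976 m.
Summing the layer offsets gives 23.166 m.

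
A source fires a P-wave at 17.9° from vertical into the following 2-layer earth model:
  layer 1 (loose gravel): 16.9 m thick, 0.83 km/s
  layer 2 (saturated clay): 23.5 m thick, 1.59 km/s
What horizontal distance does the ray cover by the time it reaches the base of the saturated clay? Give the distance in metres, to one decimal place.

22.6 m

p = sin θ₁/V₁ = sin 17.9°/0.83 = 3.7031e-01 s/km is conserved through the stack.
Layer 1: θ = 17.90°; offset = 16.9·tan 17.90° = 5.459 m.
Layer 2: sin θ = p·1.59 = 0.5888 → θ = 36.07°; offset = 23.5·tan 36.07° = 17.118 m.
Summing the layer offsets gives 22.577 m.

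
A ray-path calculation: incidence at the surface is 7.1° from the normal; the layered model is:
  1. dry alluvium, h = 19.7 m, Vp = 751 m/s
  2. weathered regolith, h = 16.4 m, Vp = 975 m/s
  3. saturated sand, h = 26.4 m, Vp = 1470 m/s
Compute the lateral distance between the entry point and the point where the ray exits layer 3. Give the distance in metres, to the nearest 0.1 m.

p = sin θ₁/V₁ = sin 7.1°/751 = 1.6458e-04 s/m is conserved through the stack.
Layer 1: θ = 7.10°; offset = 19.7·tan 7.10° = 2.454 m.
Layer 2: sin θ = p·975 = 0.1605 → θ = 9.23°; offset = 16.4·tan 9.23° = 2.666 m.
Layer 3: sin θ = p·1470 = 0.2419 → θ = 14.00°; offset = 26.4·tan 14.00° = 6.583 m.
Σ offsets = 11.703 m.

11.7 m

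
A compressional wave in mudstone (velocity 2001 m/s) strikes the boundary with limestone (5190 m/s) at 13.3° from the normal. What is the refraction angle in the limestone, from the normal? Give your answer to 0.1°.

sin θ₁/V₁ = sin θ₂/V₂ ⇒ sin θ₂ = 5190·sin 13.3°/2001 = 5190·0.2300/2001 = 0.5967.
θ₂ = arcsin 0.5967 = 36.63° from the normal.

36.6°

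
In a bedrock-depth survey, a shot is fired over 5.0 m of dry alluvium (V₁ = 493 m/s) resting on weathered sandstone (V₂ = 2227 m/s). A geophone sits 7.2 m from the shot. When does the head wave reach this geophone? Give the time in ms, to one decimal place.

23.0 ms

t = x/V₂ + 2h·√(V₂²−V₁²)/(V₁V₂).
√(V₂²−V₁²) = √(2227²−493²) = 2171.7 m/s; delay term = 2·5.0·2171.7/(493·2227) = 0.01978 s.
t = 7.2/2227 + 0.01978 = 0.02301 s.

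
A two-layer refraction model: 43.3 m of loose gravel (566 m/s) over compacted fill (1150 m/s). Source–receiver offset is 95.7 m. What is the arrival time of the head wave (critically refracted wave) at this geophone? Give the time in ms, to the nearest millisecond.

θ_c = arcsin(V₁/V₂) = arcsin(566/1150) = 29.48°, cos θ_c = 0.8705.
Intercept time tᵢ = 2h cos θ_c / V₁ = 2·43.3·0.8705/566 = 0.13319 s.
t = x/V₂ + tᵢ = 95.7/1150 + 0.13319 = 0.21641 s.

216 ms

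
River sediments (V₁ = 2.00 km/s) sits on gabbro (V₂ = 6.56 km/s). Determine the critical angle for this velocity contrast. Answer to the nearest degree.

18°

Critical incidence: sin θ_c = V₁/V₂ = 2.00/6.56 = 0.3049.
θ_c = arcsin 0.3049 = 17.75°.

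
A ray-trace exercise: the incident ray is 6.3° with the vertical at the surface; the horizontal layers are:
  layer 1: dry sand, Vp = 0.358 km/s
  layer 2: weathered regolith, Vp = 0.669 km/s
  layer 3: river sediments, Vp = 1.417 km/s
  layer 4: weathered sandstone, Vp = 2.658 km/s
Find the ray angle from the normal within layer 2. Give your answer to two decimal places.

11.83°

Ray parameter p = sin 6.3° / 0.358 = 3.0652e-01 s/km.
sin θ_2 = p·V_2 = 3.0652e-01 × 0.669 = 0.2051.
θ_2 = 11.83° from the vertical.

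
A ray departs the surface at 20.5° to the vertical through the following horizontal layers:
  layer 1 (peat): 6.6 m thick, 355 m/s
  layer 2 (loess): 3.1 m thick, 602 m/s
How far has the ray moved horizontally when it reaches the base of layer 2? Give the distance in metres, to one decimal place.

4.8 m

p = sin θ₁/V₁ = sin 20.5°/355 = 9.8650e-04 s/m is conserved through the stack.
Layer 1: θ = 20.50°; offset = 6.6·tan 20.50° = 2.468 m.
Layer 2: sin θ = p·602 = 0.5939 → θ = 36.43°; offset = 3.1·tan 36.43° = 2.288 m.
Total horizontal offset = 4.756 m.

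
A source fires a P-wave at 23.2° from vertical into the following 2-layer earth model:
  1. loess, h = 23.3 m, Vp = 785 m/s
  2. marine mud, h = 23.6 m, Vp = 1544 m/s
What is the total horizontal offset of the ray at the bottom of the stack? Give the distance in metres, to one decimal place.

38.9 m

Apply Snell's law at each interface; in layer i the horizontal offset is hᵢ·tan θᵢ.
Layer 1: θ = 23.20°; offset = 23.3·tan 23.20° = 9.986 m.
Layer 2: sin θ = 1544·sin 23.2°/785 = 0.7748, θ = 50.79°; offset = 23.6·tan 50.79° = 28.926 m.
Σ offsets = 38.913 m.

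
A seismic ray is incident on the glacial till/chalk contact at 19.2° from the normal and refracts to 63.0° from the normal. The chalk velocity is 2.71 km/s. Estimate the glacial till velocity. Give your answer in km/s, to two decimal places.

1.00 km/s

Snell's law: sin 19.2°/V₁ = sin 63.0°/V₂.
V₁ = V₂·sin 19.2°/sin 63.0° = 2.71 × 0.3691 = 1.00 km/s.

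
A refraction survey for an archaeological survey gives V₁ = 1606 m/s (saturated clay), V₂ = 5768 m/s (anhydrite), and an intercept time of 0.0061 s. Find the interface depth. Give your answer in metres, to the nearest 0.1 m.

h = tᵢ·V₁·V₂ / (2·√(V₂²−V₁²)).
√(V₂²−V₁²) = √(5768² − 1606²) = 5539.9 m/s.
h = 0.0061 s × 1606 × 5768 / (2 × 5539.9) = 5.10 m.

5.1 m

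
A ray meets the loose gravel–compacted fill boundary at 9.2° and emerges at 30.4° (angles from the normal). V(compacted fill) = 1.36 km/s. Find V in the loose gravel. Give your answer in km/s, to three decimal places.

sin 9.2° = 0.1599; sin 30.4° = 0.5060.
V₁ = V₂·(sin θ₁/sin θ₂) = 1.36·(0.1599/0.5060) = 0.430 km/s.

0.430 km/s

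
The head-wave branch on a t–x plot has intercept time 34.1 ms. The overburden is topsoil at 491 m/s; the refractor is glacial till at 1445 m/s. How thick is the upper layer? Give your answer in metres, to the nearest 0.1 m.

8.9 m

h = tᵢ·V₁·V₂ / (2·√(V₂²−V₁²)).
√(V₂²−V₁²) = √(1445² − 491²) = 1359.0 m/s.
h = 0.0341 s × 491 × 1445 / (2 × 1359.0) = 8.90 m.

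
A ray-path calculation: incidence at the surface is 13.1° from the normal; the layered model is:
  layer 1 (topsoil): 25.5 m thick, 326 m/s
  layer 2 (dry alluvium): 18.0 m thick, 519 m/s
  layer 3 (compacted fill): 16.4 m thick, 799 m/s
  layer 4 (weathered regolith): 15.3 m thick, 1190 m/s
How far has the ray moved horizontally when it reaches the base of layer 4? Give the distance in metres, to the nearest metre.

46 m

Apply Snell's law at each interface; in layer i the horizontal offset is hᵢ·tan θᵢ.
Layer 1: θ = 13.10°; offset = 25.5·tan 13.10° = 5.934 m.
Layer 2: sin θ = 519·sin 13.1°/326 = 0.3608, θ = 21.15°; offset = 18.0·tan 21.15° = 6.964 m.
Layer 3: sin θ = 799·sin 13.1°/326 = 0.5555, θ = 33.75°; offset = 16.4·tan 33.75° = 10.956 m.
Layer 4: sin θ = 1190·sin 13.1°/326 = 0.8273, θ = 55.83°; offset = 15.3·tan 55.83° = 22.536 m.
Σ offsets = 46.391 m.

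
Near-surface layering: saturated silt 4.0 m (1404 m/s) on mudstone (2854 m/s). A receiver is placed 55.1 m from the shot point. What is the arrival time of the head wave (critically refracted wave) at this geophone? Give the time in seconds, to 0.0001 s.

0.0243 s

t = x/V₂ + 2h·√(V₂²−V₁²)/(V₁V₂).
√(V₂²−V₁²) = √(2854²−1404²) = 2484.8 m/s; delay term = 2·4.0·2484.8/(1404·2854) = 0.00496 s.
t = 55.1/2854 + 0.00496 = 0.02427 s.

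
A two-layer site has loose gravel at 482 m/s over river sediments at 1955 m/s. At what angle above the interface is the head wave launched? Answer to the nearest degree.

Critical incidence: sin θ_c = V₁/V₂ = 482/1955 = 0.2465.
θ_c = arcsin 0.2465 = 14.27°.
Measured from the interface: 90° − 14.27° = 75.73°.

76°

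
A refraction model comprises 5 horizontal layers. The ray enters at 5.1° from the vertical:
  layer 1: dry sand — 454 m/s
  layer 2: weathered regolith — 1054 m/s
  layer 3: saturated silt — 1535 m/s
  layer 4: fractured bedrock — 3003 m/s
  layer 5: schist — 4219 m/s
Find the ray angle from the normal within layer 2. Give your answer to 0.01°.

11.91°

Ray parameter p = sin 5.1° / 454 = 1.9580e-04 s/m.
sin θ_2 = p·V_2 = 1.9580e-04 × 1054 = 0.2064.
θ_2 = arcsin 0.2064 = 11.91°.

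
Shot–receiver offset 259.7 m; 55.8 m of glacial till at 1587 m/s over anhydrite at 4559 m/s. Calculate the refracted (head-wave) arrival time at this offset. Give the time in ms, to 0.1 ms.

122.9 ms

t = x/V₂ + 2h·√(V₂²−V₁²)/(V₁V₂).
√(V₂²−V₁²) = √(4559²−1587²) = 4273.9 m/s; delay term = 2·55.8·4273.9/(1587·4559) = 0.06592 s.
t = 259.7/4559 + 0.06592 = 0.12289 s.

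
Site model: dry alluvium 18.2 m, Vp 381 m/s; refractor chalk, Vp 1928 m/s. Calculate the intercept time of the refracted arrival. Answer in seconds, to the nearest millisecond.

θ_c = arcsin(V₁/V₂) = arcsin(381/1928) = 11.40°; cos θ_c = 0.9803.
tᵢ = 2h·cos θ_c / V₁ = 2·18.2·0.9803 / 381 = 0.09365 s.

0.094 s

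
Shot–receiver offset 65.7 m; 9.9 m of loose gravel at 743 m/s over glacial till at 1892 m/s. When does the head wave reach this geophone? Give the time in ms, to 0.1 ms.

59.2 ms

θ_c = arcsin(V₁/V₂) = arcsin(743/1892) = 23.12°, cos θ_c = 0.9197.
Intercept time tᵢ = 2h cos θ_c / V₁ = 2·9.9·0.9197/743 = 0.02451 s.
t = x/V₂ + tᵢ = 65.7/1892 + 0.02451 = 0.05923 s.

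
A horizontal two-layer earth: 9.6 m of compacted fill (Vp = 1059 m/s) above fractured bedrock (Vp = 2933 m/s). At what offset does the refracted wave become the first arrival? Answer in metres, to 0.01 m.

x_cross = 2h·√((V₂+V₁)/(V₂−V₁)).
(V₂+V₁)/(V₂−V₁) = (2933+1059)/(2933−1059) = 2.1302; √ = 1.4595.
x_cross = 2·9.6·1.4595 = 28.02 m.

28.02 m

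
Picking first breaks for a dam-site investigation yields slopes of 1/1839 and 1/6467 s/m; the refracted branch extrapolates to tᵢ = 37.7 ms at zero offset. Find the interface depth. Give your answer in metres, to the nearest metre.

36 m

h = tᵢ·V₁·V₂ / (2·√(V₂²−V₁²)).
√(V₂²−V₁²) = √(6467² − 1839²) = 6200.0 m/s.
h = 0.0377 s × 1839 × 6467 / (2 × 6200.0) = 36.16 m.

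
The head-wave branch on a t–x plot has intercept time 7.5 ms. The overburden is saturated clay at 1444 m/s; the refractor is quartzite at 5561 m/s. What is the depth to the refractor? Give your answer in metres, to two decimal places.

5.61 m

θ_c = arcsin(1444/5561) = 15.05°; cos θ_c = 0.9657.
tᵢ = 2h cos θ_c/V₁ ⇒ h = tᵢ·V₁/(2 cos θ_c) = 0.0075·1444/(2·0.9657) = 5.61 m.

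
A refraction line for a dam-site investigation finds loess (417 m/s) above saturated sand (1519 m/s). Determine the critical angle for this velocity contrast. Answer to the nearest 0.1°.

At critical incidence the refracted ray runs along the interface (θ₂ = 90°), so sin θ_c = V₁/V₂.
θ_c = arcsin(417/1519) = arcsin 0.2745 = 15.93°.

15.9°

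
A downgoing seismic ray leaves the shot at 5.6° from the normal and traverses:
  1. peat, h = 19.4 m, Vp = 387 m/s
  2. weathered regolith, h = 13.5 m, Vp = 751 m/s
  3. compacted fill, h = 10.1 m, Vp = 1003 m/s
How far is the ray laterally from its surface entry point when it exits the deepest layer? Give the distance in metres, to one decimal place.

7.1 m

Ray parameter p = sin 5.6° / 387 m/s = 2.5215e-04 s/m.
Layer 1: θ = 5.60°; offset = 19.4·tan 5.60° = 1.902 m.
Layer 2: sin θ = p·751 = 0.1894 → θ = 10.92°; offset = 13.5·tan 10.92° = 2.604 m.
Layer 3: sin θ = p·1003 = 0.2529 → θ = 14.65°; offset = 10.1·tan 14.65° = 2.640 m.
Σ offsets = 7.146 m.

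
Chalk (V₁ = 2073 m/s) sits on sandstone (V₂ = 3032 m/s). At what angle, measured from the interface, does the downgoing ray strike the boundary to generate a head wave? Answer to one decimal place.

Critical incidence: sin θ_c = V₁/V₂ = 2073/3032 = 0.6837.
θ_c = arcsin 0.6837 = 43.13°.
Measured from the interface: 90° − 43.13° = 46.87°.

46.9°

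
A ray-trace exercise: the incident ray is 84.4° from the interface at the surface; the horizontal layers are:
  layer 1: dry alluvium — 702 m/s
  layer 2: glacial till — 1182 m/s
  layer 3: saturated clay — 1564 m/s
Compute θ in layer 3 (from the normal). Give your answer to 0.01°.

From the normal: θ₁ = 90° − 84.4° = 5.6°.
Snell's law across each interface conserves sin θ / V, so sin θ_3 = V_3·sin θ₁/V₁.
sin θ_3 = 1564 × sin 5.6° / 702 = 0.2174.
θ_3 = 12.56° from the vertical.

12.56°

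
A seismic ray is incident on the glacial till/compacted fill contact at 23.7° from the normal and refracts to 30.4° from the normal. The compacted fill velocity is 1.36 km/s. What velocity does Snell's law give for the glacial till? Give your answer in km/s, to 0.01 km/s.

Snell's law: sin 23.7°/V₁ = sin 30.4°/V₂.
V₁ = V₂·sin 23.7°/sin 30.4° = 1.36 × 0.7943 = 1.08 km/s.

1.08 km/s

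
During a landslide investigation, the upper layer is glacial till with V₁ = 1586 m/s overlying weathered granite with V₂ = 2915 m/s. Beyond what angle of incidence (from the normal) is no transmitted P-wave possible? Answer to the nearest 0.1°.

33.0°

At critical incidence the refracted ray runs along the interface (θ₂ = 90°), so sin θ_c = V₁/V₂.
θ_c = arcsin(1586/2915) = arcsin 0.5441 = 32.96°.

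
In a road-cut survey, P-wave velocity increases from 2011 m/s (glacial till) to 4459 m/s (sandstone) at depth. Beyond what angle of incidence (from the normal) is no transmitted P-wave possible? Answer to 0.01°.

At critical incidence the refracted ray runs along the interface (θ₂ = 90°), so sin θ_c = V₁/V₂.
θ_c = arcsin(2011/4459) = arcsin 0.4510 = 26.81°.

26.81°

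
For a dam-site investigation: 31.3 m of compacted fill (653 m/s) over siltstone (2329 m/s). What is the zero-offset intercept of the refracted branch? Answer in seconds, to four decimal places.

θ_c = arcsin(V₁/V₂) = arcsin(653/2329) = 16.28°; cos θ_c = 0.9599.
tᵢ = 2h·cos θ_c / V₁ = 2·31.3·0.9599 / 653 = 0.09202 s.

0.0920 s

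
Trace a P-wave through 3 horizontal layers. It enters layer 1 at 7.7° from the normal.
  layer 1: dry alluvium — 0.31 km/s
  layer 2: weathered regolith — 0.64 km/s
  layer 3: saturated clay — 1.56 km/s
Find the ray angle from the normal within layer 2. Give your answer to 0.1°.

16.1°

Snell's law across each interface conserves sin θ / V, so sin θ_2 = V_2·sin θ₁/V₁.
sin θ_2 = 0.64 × sin 7.7° / 0.31 = 0.2766.
θ_2 = arcsin 0.2766 = 16.06°.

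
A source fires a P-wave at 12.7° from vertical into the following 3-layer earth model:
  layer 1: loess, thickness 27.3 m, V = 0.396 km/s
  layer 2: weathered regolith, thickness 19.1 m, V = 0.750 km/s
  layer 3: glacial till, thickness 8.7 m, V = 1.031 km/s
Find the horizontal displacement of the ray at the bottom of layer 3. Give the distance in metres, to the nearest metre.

Apply Snell's law at each interface; in layer i the horizontal offset is hᵢ·tan θᵢ.
Layer 1: θ = 12.70°; offset = 27.3·tan 12.70° = 6.152 m.
Layer 2: sin θ = 0.750·sin 12.7°/0.396 = 0.4164, θ = 24.61°; offset = 19.1·tan 24.61° = 8.747 m.
Layer 3: sin θ = 1.031·sin 12.7°/0.396 = 0.5724, θ = 34.92°; offset = 8.7·tan 34.92° = 6.073 m.
Σ offsets = 20.972 m.

21 m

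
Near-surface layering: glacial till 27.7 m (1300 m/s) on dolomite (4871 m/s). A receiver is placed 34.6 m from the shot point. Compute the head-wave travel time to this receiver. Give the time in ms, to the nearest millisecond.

t = x/V₂ + 2h·√(V₂²−V₁²)/(V₁V₂).
√(V₂²−V₁²) = √(4871²−1300²) = 4694.3 m/s; delay term = 2·27.7·4694.3/(1300·4871) = 0.04107 s.
t = 34.6/4871 + 0.04107 = 0.04817 s.

48 ms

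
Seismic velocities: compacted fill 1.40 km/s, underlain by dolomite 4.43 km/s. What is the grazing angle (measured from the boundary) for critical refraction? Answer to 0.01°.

At critical incidence the refracted ray runs along the interface (θ₂ = 90°), so sin θ_c = V₁/V₂.
θ_c = arcsin(1.40/4.43) = arcsin 0.3160 = 18.42°.
Measured from the interface: 90° − 18.42° = 71.58°.

71.58°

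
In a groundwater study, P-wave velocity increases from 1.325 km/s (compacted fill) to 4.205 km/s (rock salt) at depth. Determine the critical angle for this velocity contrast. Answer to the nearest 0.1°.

At critical incidence the refracted ray runs along the interface (θ₂ = 90°), so sin θ_c = V₁/V₂.
θ_c = arcsin(1.325/4.205) = arcsin 0.3151 = 18.37°.

18.4°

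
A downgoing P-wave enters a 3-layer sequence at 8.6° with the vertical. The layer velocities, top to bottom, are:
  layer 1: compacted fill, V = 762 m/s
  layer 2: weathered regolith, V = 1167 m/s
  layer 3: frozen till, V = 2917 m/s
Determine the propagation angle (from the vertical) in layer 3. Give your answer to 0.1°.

34.9°

Ray parameter p = sin 8.6° / 762 = 1.9624e-04 s/m.
sin θ_3 = p·V_3 = 1.9624e-04 × 2917 = 0.5724.
θ_3 = 34.92° from the vertical.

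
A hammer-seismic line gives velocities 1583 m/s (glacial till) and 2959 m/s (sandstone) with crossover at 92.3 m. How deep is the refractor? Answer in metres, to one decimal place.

x_cross = 2h·√((V₂+V₁)/(V₂−V₁)) → h = x_cross / (2·√((V₂+V₁)/(V₂−V₁))).
√((V₂+V₁)/(V₂−V₁)) = √((2959+1583)/(2959−1583)) = 1.8168.
h = 92.3 / (2·1.8168) = 25.40 m.

25.4 m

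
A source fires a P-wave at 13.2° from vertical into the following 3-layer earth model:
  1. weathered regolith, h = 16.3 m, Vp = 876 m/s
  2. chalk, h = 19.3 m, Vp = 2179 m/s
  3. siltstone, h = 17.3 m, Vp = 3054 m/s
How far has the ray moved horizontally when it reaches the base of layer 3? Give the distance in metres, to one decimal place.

39.9 m

Ray parameter p = sin 13.2° / 876 m/s = 2.6067e-04 s/m.
Layer 1: θ = 13.20°; offset = 16.3·tan 13.20° = 3.823 m.
Layer 2: sin θ = p·2179 = 0.5680 → θ = 34.61°; offset = 19.3·tan 34.61° = 13.320 m.
Layer 3: sin θ = p·3054 = 0.7961 → θ = 52.76°; offset = 17.3·tan 52.76° = 22.758 m.
Σ offsets = 39.901 m.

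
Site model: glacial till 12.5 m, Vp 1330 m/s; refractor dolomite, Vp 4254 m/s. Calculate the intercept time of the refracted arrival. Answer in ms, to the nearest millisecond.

18 ms

tᵢ = 2h·√(V₂²−V₁²)/(V₁V₂).
√(V₂²−V₁²) = √(4254²−1330²) = 4040.7 m/s.
tᵢ = 2·12.5·4040.7/(1330·4254) = 0.01785 s.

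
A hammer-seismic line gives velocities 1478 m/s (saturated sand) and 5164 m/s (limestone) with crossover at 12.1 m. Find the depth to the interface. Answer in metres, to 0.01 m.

x_cross = 2h·√((V₂+V₁)/(V₂−V₁)) → h = x_cross / (2·√((V₂+V₁)/(V₂−V₁))).
√((V₂+V₁)/(V₂−V₁)) = √((5164+1478)/(5164−1478)) = 1.3424.
h = 12.1 / (2·1.3424) = 4.51 m.

4.51 m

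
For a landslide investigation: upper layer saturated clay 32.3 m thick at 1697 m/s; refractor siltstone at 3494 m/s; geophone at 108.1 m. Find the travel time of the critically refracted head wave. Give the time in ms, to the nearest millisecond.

64 ms

θ_c = arcsin(V₁/V₂) = arcsin(1697/3494) = 29.06°, cos θ_c = 0.8741.
Intercept time tᵢ = 2h cos θ_c / V₁ = 2·32.3·0.8741/1697 = 0.03328 s.
t = x/V₂ + tᵢ = 108.1/3494 + 0.03328 = 0.06421 s.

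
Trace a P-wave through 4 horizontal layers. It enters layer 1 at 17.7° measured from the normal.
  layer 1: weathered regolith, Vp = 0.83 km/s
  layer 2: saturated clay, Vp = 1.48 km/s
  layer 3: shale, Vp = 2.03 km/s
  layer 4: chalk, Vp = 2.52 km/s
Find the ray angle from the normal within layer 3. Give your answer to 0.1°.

48.0°

Ray parameter p = sin 17.7° / 0.83 = 3.6630e-01 s/km.
sin θ_3 = p·V_3 = 3.6630e-01 × 2.03 = 0.7436.
θ_3 = 48.04° from the vertical.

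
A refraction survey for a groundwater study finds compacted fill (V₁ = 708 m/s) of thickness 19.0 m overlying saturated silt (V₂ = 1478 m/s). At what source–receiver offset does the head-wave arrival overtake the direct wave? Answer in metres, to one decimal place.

θ_c = arcsin(708/1478) = 28.62°, so cos θ_c = 0.8778 and tᵢ = 2h cos θ_c/V₁ = 0.0471 s.
At crossover x/V₁ = x/V₂ + tᵢ ⇒ x = tᵢ/(1/V₁ − 1/V₂) = 0.04711/(1.4124e-03 − 6.7659e-04) = 64.03 m.

64.0 m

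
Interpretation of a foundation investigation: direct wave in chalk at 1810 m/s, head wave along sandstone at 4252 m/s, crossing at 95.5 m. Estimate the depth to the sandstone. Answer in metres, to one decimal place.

h = (x_cross/2)·√((V₂−V₁)/(V₂+V₁)).
(V₂−V₁)/(V₂+V₁) = (4252−1810)/(4252+1810) = 0.4028; √ = 0.6347.
h = (95.5/2)·0.6347 = 30.31 m.

30.3 m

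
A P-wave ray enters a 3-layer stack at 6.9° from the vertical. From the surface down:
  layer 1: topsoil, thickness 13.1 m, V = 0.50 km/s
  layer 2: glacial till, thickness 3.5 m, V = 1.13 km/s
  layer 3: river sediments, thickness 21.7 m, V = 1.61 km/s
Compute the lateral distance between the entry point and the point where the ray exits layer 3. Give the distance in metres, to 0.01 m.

11.68 m

p = sin θ₁/V₁ = sin 6.9°/0.50 = 2.4027e-01 s/km is conserved through the stack.
Layer 1: θ = 6.90°; offset = 13.1·tan 6.90° = 1.5853 m.
Layer 2: sin θ = p·1.13 = 0.2715 → θ = 15.75°; offset = 3.5·tan 15.75° = 0.9874 m.
Layer 3: sin θ = p·1.61 = 0.3868 → θ = 22.76°; offset = 21.7·tan 22.76° = 9.1032 m.
Σ offsets = 11.6758 m.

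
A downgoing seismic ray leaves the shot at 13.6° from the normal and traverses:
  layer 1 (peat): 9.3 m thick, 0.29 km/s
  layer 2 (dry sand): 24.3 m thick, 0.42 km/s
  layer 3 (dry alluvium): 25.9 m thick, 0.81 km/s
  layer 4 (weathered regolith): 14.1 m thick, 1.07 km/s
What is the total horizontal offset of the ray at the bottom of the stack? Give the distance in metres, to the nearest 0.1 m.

Ray parameter p = sin 13.6° / 0.29 km/s = 8.1083e-01 s/km.
Layer 1: θ = 13.60°; offset = 9.3·tan 13.60° = 2.250 m.
Layer 2: sin θ = p·0.42 = 0.3406 → θ = 19.91°; offset = 24.3·tan 19.91° = 8.801 m.
Layer 3: sin θ = p·0.81 = 0.6568 → θ = 41.05°; offset = 25.9·tan 41.05° = 22.558 m.
Layer 4: sin θ = p·1.07 = 0.8676 → θ = 60.18°; offset = 14.1·tan 60.18° = 24.600 m.
Σ offsets = 58.209 m.

58.2 m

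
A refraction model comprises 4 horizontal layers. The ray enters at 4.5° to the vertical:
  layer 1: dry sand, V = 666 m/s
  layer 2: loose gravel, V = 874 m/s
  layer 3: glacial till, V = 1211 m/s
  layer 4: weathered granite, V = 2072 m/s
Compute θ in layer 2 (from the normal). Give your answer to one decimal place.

5.9°

Ray parameter p = sin 4.5° / 666 = 1.1781e-04 s/m.
sin θ_2 = p·V_2 = 1.1781e-04 × 874 = 0.1030.
θ_2 = 5.91° from the vertical.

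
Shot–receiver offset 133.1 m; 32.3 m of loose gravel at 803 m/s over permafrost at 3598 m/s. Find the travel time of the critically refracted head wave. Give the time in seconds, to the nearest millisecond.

t = x/V₂ + 2h·√(V₂²−V₁²)/(V₁V₂).
√(V₂²−V₁²) = √(3598²−803²) = 3507.2 m/s; delay term = 2·32.3·3507.2/(803·3598) = 0.07842 s.
t = 133.1/3598 + 0.07842 = 0.11541 s.

0.115 s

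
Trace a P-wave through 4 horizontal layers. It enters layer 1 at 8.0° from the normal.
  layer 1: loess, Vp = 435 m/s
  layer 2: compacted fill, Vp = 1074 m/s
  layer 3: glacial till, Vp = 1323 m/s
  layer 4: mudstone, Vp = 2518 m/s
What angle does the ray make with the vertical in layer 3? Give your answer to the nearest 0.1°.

25.0°

Snell's law across each interface conserves sin θ / V, so sin θ_3 = V_3·sin θ₁/V₁.
sin θ_3 = 1323 × sin 8.0° / 435 = 0.4233.
θ_3 = arcsin 0.4233 = 25.04°.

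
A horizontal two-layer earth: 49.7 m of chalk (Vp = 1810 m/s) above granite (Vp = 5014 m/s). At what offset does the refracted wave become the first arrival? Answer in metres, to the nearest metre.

145 m

θ_c = arcsin(1810/5014) = 21.16°, so cos θ_c = 0.9326 and tᵢ = 2h cos θ_c/V₁ = 0.0512 s.
At crossover x/V₁ = x/V₂ + tᵢ ⇒ x = tᵢ/(1/V₁ − 1/V₂) = 0.05121/(5.5249e-04 − 1.9944e-04) = 145.06 m.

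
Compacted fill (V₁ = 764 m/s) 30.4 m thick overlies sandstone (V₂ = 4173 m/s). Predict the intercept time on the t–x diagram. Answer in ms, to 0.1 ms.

θ_c = arcsin(V₁/V₂) = arcsin(764/4173) = 10.55°; cos θ_c = 0.9831.
tᵢ = 2h·cos θ_c / V₁ = 2·30.4·0.9831 / 764 = 0.07824 s.

78.2 ms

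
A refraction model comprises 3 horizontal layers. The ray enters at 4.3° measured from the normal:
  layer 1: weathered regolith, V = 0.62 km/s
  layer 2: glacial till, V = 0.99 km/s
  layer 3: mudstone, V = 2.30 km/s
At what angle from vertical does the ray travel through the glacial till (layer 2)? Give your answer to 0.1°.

6.9°

Ray parameter p = sin 4.3° / 0.62 = 1.2093e-01 s/km.
sin θ_2 = p·V_2 = 1.2093e-01 × 0.99 = 0.1197.
θ_2 = 6.88° from the vertical.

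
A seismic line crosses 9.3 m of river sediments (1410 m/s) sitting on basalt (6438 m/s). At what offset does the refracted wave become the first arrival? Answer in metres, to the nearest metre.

23 m

x_cross = 2h·√((V₂+V₁)/(V₂−V₁)).
(V₂+V₁)/(V₂−V₁) = (6438+1410)/(6438−1410) = 1.5609; √ = 1.2493.
x_cross = 2·9.3·1.2493 = 23.24 m.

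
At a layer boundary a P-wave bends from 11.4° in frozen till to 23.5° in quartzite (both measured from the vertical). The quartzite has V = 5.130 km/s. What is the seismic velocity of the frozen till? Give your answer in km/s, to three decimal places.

2.543 km/s

Snell's law: sin 11.4°/V₁ = sin 23.5°/V₂.
V₁ = V₂·sin 11.4°/sin 23.5° = 5.130 × 0.4957 = 2.543 km/s.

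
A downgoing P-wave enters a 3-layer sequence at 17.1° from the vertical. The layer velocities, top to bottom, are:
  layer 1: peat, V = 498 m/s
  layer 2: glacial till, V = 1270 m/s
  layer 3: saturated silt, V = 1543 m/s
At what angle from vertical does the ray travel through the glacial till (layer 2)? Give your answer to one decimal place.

Ray parameter p = sin 17.1° / 498 = 5.9044e-04 s/m.
sin θ_2 = p·V_2 = 5.9044e-04 × 1270 = 0.7499.
θ_2 = arcsin 0.7499 = 48.58°.

48.6°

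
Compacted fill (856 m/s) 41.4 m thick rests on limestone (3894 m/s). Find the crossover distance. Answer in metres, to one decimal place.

103.5 m

x_cross = 2h·√((V₂+V₁)/(V₂−V₁)).
(V₂+V₁)/(V₂−V₁) = (3894+856)/(3894−856) = 1.5635; √ = 1.2504.
x_cross = 2·41.4·1.2504 = 103.53 m.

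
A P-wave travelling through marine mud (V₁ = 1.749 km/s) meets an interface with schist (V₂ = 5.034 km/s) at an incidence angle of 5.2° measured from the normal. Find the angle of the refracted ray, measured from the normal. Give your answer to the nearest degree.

15°

Snell's law: sin θ₂ = (V₂/V₁)·sin θ₁ = (5.034/1.749)·sin 5.2° = 0.2609.
θ₂ = sin⁻¹(0.2609) = 15.12° (from vertical).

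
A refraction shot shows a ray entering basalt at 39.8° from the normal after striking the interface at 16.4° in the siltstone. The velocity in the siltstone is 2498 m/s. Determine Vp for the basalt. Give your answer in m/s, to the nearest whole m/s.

sin 16.4° = 0.2823; sin 39.8° = 0.6401.
V₂ = V₁·(sin θ₂/sin θ₁) = 2498·(0.6401/0.2823) = 5663.33 m/s.

5663 m/s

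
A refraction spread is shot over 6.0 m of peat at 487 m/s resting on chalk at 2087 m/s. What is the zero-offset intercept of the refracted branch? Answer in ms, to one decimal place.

24.0 ms

tᵢ = 2h·√(V₂²−V₁²)/(V₁V₂).
√(V₂²−V₁²) = √(2087²−487²) = 2029.4 m/s.
tᵢ = 2·6.0·2029.4/(487·2087) = 0.02396 s.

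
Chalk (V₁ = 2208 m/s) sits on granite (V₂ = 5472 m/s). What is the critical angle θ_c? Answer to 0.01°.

23.80°

At critical incidence the refracted ray runs along the interface (θ₂ = 90°), so sin θ_c = V₁/V₂.
θ_c = arcsin(2208/5472) = arcsin 0.4035 = 23.80°.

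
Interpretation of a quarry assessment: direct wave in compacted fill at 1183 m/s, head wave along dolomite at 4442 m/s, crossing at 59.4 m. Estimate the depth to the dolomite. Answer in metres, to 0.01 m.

22.61 m

x_cross = 2h·√((V₂+V₁)/(V₂−V₁)) → h = x_cross / (2·√((V₂+V₁)/(V₂−V₁))).
√((V₂+V₁)/(V₂−V₁)) = √((4442+1183)/(4442−1183)) = 1.3138.
h = 59.4 / (2·1.3138) = 22.61 m.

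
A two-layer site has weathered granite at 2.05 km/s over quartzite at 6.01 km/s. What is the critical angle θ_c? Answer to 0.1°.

19.9°

Critical incidence: sin θ_c = V₁/V₂ = 2.05/6.01 = 0.3411.
θ_c = arcsin 0.3411 = 19.94°.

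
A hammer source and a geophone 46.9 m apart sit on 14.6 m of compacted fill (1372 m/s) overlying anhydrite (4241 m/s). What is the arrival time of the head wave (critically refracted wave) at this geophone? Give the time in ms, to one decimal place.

θ_c = arcsin(V₁/V₂) = arcsin(1372/4241) = 18.88°, cos θ_c = 0.9462.
Intercept time tᵢ = 2h cos θ_c / V₁ = 2·14.6·0.9462/1372 = 0.02014 s.
t = x/V₂ + tᵢ = 46.9/4241 + 0.02014 = 0.03120 s.

31.2 ms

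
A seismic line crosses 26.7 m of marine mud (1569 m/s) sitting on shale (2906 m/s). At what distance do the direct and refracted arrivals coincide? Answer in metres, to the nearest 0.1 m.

x_cross = 2h·√((V₂+V₁)/(V₂−V₁)).
(V₂+V₁)/(V₂−V₁) = (2906+1569)/(2906−1569) = 3.3470; √ = 1.8295.
x_cross = 2·26.7·1.8295 = 97.69 m.

97.7 m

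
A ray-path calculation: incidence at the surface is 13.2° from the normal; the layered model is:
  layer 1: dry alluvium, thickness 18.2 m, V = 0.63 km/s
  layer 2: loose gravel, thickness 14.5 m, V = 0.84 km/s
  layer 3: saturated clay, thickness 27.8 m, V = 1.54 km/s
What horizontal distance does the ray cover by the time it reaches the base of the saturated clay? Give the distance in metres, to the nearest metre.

28 m

Apply Snell's law at each interface; in layer i the horizontal offset is hᵢ·tan θᵢ.
Layer 1: θ = 13.20°; offset = 18.2·tan 13.20° = 4.269 m.
Layer 2: sin θ = 0.84·sin 13.2°/0.63 = 0.3045, θ = 17.73°; offset = 14.5·tan 17.73° = 4.635 m.
Layer 3: sin θ = 1.54·sin 13.2°/0.63 = 0.5582, θ = 33.93°; offset = 27.8·tan 33.93° = 18.703 m.
Σ offsets = 27.606 m.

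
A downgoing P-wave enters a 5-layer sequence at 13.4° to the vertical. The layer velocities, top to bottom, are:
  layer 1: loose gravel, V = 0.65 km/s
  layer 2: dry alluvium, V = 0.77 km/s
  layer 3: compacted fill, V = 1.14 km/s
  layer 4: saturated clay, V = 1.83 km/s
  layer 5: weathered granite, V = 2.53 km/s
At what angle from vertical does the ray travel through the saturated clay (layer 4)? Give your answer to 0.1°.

Ray parameter p = sin 13.4° / 0.65 = 3.5654e-01 s/km.
sin θ_4 = p·V_4 = 3.5654e-01 × 1.83 = 0.6525.
θ_4 = arcsin 0.6525 = 40.73°.

40.7°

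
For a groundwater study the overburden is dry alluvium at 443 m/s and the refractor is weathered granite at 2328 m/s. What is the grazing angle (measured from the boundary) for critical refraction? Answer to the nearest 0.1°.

At critical incidence the refracted ray runs along the interface (θ₂ = 90°), so sin θ_c = V₁/V₂.
θ_c = arcsin(443/2328) = arcsin 0.1903 = 10.97°.
Measured from the interface: 90° − 10.97° = 79.03°.

79.0°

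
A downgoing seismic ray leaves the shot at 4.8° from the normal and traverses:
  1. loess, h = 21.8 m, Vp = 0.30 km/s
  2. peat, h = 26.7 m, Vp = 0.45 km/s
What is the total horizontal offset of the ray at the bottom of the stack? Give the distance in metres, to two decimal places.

5.21 m

Ray parameter p = sin 4.8° / 0.30 km/s = 2.7893e-01 s/km.
Layer 1: θ = 4.80°; offset = 21.8·tan 4.80° = 1.8306 m.
Layer 2: sin θ = p·0.45 = 0.1255 → θ = 7.21°; offset = 26.7·tan 7.21° = 3.3780 m.
Total horizontal offset = 5.2086 m.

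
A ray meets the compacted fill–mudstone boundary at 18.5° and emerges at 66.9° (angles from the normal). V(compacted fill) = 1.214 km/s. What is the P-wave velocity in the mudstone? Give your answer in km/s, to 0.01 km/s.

3.52 km/s

Snell's law: sin 18.5°/V₁ = sin 66.9°/V₂.
V₂ = V₁·sin 66.9°/sin 18.5° = 1.214 × 2.8989 = 3.52 km/s.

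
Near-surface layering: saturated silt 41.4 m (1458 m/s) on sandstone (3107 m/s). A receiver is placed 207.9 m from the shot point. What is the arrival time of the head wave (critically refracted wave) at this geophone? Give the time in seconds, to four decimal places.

0.1171 s

θ_c = arcsin(V₁/V₂) = arcsin(1458/3107) = 27.99°, cos θ_c = 0.8831.
Intercept time tᵢ = 2h cos θ_c / V₁ = 2·41.4·0.8831/1458 = 0.05015 s.
t = x/V₂ + tᵢ = 207.9/3107 + 0.05015 = 0.11706 s.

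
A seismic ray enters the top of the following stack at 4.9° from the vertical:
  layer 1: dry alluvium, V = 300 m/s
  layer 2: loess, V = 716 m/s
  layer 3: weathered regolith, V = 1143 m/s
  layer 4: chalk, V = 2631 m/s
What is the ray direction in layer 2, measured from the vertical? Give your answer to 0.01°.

11.76°

Ray parameter p = sin 4.9° / 300 = 2.8472e-04 s/m.
sin θ_2 = p·V_2 = 2.8472e-04 × 716 = 0.2039.
θ_2 = arcsin 0.2039 = 11.76°.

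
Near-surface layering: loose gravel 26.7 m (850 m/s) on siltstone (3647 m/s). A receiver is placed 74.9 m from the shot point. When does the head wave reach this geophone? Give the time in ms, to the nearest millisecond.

t = x/V₂ + 2h·√(V₂²−V₁²)/(V₁V₂).
√(V₂²−V₁²) = √(3647²−850²) = 3546.6 m/s; delay term = 2·26.7·3546.6/(850·3647) = 0.06109 s.
t = 74.9/3647 + 0.06109 = 0.08163 s.

82 ms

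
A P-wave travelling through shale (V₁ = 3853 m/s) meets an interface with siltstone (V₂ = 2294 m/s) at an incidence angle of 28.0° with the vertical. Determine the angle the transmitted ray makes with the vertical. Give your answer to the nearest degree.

Snell's law: sin θ₂ = (V₂/V₁)·sin θ₁ = (2294/3853)·sin 28.0° = 0.2795.
θ₂ = arcsin 0.2795 = 16.23° from the normal.

16°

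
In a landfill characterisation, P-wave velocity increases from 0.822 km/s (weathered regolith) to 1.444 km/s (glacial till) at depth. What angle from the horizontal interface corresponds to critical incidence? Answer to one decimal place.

Critical incidence: sin θ_c = V₁/V₂ = 0.822/1.444 = 0.5693.
θ_c = arcsin 0.5693 = 34.70°.
Measured from the interface: 90° − 34.70° = 55.30°.

55.3°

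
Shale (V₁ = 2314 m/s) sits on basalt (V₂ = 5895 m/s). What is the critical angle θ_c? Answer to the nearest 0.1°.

At critical incidence the refracted ray runs along the interface (θ₂ = 90°), so sin θ_c = V₁/V₂.
θ_c = arcsin(2314/5895) = arcsin 0.3925 = 23.11°.

23.1°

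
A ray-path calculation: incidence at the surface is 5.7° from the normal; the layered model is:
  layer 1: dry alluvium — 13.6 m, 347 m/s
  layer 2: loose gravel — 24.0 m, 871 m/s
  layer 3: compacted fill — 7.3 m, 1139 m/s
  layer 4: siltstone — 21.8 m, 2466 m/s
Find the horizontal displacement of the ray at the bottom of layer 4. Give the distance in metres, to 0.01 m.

31.77 m

Ray parameter p = sin 5.7° / 347 m/s = 2.8622e-04 s/m.
Layer 1: θ = 5.70°; offset = 13.6·tan 5.70° = 1.3575 m.
Layer 2: sin θ = p·871 = 0.2493 → θ = 14.44°; offset = 24.0·tan 14.44° = 6.1783 m.
Layer 3: sin θ = p·1139 = 0.3260 → θ = 19.03°; offset = 7.3·tan 19.03° = 2.5174 m.
Layer 4: sin θ = p·2466 = 0.7058 → θ = 44.90°; offset = 21.8·tan 44.90° = 21.7214 m.
Total horizontal offset = 31.7746 m.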